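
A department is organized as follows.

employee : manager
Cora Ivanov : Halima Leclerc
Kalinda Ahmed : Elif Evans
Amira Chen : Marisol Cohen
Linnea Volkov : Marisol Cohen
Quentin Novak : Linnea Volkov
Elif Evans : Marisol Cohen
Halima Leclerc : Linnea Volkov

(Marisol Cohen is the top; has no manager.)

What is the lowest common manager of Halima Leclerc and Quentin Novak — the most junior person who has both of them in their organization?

Linnea Volkov

Halima Leclerc's chain of managers is Linnea Volkov, Marisol Cohen. Quentin Novak's chain of managers is Linnea Volkov, Marisol Cohen. The first manager that appears in both chains is Linnea Volkov.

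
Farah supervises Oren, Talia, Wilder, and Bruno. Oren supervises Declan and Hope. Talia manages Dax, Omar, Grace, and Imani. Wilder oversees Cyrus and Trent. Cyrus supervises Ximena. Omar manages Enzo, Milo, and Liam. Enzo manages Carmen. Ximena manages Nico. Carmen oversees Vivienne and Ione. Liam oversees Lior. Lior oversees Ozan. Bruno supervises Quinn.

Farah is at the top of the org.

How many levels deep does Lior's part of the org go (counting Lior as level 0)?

The longest chain under Lior runs Lior → Ozan, which is 1 level below Lior.

1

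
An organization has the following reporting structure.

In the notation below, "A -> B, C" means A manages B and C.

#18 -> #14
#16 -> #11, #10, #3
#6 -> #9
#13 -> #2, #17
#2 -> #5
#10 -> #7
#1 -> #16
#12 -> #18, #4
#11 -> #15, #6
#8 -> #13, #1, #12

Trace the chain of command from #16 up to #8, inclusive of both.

#16 reports to #1. #1 reports to #8. #8 is at the top.

#16 -> #1 -> #8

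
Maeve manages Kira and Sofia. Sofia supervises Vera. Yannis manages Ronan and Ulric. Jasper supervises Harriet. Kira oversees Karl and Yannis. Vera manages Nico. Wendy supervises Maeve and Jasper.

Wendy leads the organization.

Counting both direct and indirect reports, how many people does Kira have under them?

4

Kira directly manages Karl, Yannis. Karl has no reports. Under Yannis: Ulric, Ronan (2). So Kira's organization is 2 direct reports plus everyone under them: 1 + 3 = 4.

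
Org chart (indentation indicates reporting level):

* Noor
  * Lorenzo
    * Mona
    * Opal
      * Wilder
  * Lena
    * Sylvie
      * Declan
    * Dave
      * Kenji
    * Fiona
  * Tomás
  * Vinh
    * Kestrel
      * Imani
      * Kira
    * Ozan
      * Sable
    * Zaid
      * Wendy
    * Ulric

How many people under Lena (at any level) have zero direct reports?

3

The people in Lena's organization with no one reporting to them are Fiona, Kenji, Declan. That is 3.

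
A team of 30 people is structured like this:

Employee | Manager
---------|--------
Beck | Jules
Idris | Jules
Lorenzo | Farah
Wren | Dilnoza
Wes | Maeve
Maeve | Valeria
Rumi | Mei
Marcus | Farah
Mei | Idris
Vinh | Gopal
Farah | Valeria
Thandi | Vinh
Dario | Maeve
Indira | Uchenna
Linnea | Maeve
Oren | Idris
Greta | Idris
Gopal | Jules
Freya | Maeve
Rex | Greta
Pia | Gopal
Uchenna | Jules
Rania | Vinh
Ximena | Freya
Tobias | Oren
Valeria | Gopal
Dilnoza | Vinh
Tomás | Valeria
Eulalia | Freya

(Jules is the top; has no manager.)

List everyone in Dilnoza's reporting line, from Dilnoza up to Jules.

Dilnoza -> Vinh -> Gopal -> Jules

Dilnoza reports to Vinh. Vinh reports to Gopal. Gopal reports to Jules. Jules is at the top.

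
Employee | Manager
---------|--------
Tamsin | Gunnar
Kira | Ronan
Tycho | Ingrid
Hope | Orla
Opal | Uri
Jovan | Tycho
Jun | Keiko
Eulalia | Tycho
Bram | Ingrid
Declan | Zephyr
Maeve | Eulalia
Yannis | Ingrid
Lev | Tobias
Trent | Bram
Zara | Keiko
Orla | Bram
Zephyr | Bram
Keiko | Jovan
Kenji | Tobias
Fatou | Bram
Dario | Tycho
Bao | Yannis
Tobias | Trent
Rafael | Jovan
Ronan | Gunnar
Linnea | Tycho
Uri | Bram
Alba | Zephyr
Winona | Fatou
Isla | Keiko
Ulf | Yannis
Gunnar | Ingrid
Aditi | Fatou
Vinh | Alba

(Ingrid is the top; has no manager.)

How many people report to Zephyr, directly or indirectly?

3

Zephyr directly manages Declan, Alba. Declan has no reports. Under Alba: Vinh (1). So Zephyr's organization is 2 direct reports plus everyone under them: 1 + 2 = 3.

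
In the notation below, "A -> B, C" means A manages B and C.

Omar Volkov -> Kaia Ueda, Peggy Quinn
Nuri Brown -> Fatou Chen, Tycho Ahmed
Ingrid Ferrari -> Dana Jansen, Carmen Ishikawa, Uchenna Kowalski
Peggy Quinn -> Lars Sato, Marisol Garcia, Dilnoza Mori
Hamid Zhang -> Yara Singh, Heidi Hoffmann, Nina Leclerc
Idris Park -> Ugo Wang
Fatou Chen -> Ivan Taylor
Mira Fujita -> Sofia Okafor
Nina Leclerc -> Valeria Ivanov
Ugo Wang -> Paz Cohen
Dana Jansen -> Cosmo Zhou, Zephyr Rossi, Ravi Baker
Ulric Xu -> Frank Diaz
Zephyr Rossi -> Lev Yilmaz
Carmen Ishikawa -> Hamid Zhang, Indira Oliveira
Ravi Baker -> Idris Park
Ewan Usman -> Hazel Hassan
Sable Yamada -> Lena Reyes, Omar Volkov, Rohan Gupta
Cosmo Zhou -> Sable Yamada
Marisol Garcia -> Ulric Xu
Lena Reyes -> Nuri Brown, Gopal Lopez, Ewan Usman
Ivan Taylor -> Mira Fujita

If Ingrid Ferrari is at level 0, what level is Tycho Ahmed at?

Chain from Tycho Ahmed up to Ingrid Ferrari: Tycho Ahmed → Nuri Brown → Lena Reyes → Sable Yamada → Cosmo Zhou → Dana Jansen → Ingrid Ferrari. That is 6 steps up, so Tycho Ahmed is 6 levels below Ingrid Ferrari.

6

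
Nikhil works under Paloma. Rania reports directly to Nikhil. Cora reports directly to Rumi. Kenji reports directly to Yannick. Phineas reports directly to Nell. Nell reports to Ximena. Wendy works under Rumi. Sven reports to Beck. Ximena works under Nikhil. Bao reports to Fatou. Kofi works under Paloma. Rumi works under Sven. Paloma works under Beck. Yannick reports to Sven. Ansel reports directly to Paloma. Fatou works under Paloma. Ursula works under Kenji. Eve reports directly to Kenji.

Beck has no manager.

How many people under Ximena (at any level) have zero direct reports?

1

The only person in Ximena's organization with no one reporting to them is Phineas. That is 1.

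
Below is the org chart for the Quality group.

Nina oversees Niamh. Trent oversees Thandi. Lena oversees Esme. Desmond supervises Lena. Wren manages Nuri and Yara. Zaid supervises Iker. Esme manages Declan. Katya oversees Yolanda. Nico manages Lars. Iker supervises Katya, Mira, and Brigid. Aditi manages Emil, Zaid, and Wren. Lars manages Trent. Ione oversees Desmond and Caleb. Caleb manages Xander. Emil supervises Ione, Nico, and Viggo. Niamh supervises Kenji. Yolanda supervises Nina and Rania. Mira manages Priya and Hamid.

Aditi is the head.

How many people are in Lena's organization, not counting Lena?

Lena directly manages Esme. Under Esme: Declan (1). That's 2 in total.

2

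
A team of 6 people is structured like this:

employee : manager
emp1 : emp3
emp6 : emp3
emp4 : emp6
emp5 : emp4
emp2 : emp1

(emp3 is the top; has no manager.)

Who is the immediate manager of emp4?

emp6

emp4 reports directly to emp6.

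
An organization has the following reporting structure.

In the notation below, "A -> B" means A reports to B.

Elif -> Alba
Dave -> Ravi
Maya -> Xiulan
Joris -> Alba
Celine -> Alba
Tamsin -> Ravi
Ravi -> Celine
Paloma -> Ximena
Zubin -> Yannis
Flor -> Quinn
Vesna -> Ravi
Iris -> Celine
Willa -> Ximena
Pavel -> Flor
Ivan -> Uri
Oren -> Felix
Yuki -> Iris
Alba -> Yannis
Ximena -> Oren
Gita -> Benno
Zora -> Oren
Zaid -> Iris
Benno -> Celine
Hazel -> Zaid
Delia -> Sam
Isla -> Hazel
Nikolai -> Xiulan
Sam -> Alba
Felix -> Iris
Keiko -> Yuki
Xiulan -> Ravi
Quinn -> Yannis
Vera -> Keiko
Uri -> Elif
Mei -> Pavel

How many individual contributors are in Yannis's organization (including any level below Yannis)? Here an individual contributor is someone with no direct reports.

16

The people in Yannis's organization with no one reporting to them are Zubin, Mei, Delia, Ivan, Joris, Dave, Vesna, Tamsin, Nikolai, Maya, Vera, Isla, Zora, Paloma, Willa, Gita. That is 16.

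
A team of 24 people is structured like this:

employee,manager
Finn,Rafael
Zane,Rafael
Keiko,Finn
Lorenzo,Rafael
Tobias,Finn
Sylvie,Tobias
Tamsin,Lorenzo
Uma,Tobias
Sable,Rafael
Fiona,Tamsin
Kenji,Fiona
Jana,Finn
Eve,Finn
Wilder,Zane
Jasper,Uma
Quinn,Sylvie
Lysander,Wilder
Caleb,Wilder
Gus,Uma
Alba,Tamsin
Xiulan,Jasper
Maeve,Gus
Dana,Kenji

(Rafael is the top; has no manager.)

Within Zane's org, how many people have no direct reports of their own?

The people in Zane's organization with no one reporting to them are Caleb, Lysander. That is 2.

2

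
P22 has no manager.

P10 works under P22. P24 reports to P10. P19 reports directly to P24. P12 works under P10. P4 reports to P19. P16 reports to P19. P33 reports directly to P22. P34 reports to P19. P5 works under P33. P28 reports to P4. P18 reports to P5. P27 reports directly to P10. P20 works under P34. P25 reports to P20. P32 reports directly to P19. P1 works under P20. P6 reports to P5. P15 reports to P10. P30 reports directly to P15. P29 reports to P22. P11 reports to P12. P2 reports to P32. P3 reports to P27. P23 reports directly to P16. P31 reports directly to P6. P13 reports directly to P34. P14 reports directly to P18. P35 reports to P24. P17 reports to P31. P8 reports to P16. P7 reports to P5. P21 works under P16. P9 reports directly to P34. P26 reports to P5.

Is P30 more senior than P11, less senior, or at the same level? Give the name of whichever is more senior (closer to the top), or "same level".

Both P30 and P11 are 3 levels below P22.

same level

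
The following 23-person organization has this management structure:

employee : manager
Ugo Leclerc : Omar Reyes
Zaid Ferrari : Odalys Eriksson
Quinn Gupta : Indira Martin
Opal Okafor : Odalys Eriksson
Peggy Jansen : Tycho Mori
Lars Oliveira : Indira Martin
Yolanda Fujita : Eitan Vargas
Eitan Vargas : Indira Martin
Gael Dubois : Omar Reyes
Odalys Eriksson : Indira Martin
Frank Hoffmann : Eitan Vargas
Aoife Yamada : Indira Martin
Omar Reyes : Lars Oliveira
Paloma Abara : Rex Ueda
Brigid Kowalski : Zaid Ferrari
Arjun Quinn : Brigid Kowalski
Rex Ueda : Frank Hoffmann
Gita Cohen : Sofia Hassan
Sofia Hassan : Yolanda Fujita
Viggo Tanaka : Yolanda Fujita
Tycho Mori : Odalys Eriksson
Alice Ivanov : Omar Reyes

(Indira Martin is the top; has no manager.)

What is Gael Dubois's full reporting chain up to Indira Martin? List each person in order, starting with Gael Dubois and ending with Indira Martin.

Gael Dubois reports to Omar Reyes. Omar Reyes reports to Lars Oliveira. Lars Oliveira reports to Indira Martin. Indira Martin is at the top.

Gael Dubois -> Omar Reyes -> Lars Oliveira -> Indira Martin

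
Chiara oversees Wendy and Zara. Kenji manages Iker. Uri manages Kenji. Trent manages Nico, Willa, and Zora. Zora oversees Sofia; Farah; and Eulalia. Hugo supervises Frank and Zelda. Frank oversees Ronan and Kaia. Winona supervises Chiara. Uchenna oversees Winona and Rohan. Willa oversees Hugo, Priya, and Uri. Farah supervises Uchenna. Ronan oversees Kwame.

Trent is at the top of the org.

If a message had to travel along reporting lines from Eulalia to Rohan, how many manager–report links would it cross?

Eulalia is 1 level below Zora, and Rohan is 3 levels below Zora (their lowest common manager). The shortest path runs up from Eulalia to Zora and back down to Rohan: 1 + 3 = 4 links.

4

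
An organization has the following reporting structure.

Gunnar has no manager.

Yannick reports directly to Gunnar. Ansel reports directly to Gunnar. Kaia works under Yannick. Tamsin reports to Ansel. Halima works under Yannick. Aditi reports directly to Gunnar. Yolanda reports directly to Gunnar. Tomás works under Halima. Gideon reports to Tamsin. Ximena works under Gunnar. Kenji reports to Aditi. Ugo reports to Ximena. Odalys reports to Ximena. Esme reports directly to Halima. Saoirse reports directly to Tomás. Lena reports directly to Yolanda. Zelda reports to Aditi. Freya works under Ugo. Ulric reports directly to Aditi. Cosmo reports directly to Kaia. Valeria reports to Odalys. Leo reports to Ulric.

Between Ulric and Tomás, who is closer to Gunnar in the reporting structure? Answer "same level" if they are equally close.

Ulric

Ulric is 2 levels below Gunnar; Tomás is 3. Ulric is higher.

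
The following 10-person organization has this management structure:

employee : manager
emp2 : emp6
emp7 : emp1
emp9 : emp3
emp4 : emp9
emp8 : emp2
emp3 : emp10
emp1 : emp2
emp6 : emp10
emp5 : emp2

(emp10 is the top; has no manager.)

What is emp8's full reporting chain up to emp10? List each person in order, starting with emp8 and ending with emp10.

emp8 -> emp2 -> emp6 -> emp10

emp8 reports to emp2. emp2 reports to emp6. emp6 reports to emp10. emp10 is at the top.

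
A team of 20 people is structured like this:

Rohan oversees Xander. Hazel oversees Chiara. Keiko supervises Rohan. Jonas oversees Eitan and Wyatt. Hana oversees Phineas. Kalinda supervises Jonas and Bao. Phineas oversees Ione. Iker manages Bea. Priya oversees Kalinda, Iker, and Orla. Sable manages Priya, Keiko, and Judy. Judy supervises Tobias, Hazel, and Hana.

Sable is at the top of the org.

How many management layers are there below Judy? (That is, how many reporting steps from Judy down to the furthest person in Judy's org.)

The longest chain under Judy runs Judy → Hana → Phineas → Ione, which is 3 levels below Judy.

3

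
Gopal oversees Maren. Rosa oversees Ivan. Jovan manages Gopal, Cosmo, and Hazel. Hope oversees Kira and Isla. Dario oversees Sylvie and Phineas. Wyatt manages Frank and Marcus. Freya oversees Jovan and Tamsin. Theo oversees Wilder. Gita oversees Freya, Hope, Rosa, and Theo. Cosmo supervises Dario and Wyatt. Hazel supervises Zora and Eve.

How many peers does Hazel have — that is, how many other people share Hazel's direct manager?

2

Hazel reports to Jovan. Jovan's other direct reports are Gopal, Cosmo — 2 peers.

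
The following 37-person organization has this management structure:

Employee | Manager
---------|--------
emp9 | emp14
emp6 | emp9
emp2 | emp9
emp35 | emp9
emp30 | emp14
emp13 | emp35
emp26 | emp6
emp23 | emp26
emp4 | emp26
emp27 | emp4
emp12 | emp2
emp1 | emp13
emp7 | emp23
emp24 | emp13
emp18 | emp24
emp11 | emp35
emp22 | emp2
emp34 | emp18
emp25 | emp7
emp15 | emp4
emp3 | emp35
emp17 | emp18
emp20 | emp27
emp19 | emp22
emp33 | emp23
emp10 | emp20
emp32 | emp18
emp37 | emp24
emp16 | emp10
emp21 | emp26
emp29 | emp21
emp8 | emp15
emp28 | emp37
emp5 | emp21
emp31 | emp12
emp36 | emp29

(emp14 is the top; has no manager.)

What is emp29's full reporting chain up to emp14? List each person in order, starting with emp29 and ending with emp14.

emp29 -> emp21 -> emp26 -> emp6 -> emp9 -> emp14

emp29 reports to emp21. emp21 reports to emp26. emp26 reports to emp6. emp6 reports to emp9. emp9 reports to emp14. emp14 is at the top.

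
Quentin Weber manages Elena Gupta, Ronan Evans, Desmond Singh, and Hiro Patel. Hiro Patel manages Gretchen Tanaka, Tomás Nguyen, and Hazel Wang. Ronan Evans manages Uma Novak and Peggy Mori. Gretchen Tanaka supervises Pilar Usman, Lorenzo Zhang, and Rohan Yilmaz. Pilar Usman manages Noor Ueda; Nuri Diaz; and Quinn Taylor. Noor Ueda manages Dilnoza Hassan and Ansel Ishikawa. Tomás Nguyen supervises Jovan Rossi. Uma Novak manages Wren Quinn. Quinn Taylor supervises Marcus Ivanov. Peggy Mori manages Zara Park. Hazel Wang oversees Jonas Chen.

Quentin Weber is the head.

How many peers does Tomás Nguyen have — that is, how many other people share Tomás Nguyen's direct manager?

2

Tomás Nguyen reports to Hiro Patel. Hiro Patel's other direct reports are Gretchen Tanaka, Hazel Wang — 2 peers.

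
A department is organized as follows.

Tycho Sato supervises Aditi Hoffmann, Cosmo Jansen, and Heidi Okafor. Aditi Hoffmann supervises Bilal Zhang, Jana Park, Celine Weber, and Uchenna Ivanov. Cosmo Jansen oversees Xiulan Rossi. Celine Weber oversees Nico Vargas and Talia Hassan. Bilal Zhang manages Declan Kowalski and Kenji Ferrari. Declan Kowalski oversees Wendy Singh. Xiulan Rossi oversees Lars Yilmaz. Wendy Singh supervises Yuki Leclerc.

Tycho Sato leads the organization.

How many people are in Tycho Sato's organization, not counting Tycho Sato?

Tycho Sato directly manages Aditi Hoffmann, Cosmo Jansen, Heidi Okafor. Under Aditi Hoffmann: Jana Park, Uchenna Ivanov, Bilal Zhang, Kenji Ferrari, Declan Kowalski, Wendy Singh, Yuki Leclerc, Celine Weber, Nico Vargas, Talia Hassan (10). Under Cosmo Jansen: Xiulan Rossi, Lars Yilmaz (2). Heidi Okafor has no reports. So Tycho Sato's organization is 3 direct reports plus everyone under them: 11 + 3 + 1 = 15.

15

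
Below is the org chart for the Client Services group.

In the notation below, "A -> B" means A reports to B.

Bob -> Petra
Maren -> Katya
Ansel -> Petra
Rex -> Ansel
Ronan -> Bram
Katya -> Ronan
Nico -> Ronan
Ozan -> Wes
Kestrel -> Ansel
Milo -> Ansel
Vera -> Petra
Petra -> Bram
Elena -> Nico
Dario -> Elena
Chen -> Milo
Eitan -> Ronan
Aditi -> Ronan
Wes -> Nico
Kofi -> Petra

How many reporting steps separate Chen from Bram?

Chain from Chen up to Bram: Chen → Milo → Ansel → Petra → Bram. That is 4 steps up, so Chen is 4 levels below Bram.

4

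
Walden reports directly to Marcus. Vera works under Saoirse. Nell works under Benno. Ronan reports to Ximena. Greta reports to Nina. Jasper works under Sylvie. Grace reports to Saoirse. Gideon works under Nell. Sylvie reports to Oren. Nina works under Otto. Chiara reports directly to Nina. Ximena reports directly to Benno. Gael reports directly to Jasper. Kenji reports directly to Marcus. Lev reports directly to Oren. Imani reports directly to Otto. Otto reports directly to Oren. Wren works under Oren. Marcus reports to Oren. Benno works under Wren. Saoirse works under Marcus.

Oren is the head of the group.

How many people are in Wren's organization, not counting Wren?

Wren directly manages Benno. Under Benno: Ximena, Ronan, Nell, Gideon (4). That's 5 in total.

5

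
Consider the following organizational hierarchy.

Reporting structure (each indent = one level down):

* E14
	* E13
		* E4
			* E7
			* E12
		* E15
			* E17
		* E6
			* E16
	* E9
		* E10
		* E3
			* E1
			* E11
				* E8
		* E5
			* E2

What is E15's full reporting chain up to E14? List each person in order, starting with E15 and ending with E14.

E15 reports to E13. E13 reports to E14. E14 is at the top.

E15 -> E13 -> E14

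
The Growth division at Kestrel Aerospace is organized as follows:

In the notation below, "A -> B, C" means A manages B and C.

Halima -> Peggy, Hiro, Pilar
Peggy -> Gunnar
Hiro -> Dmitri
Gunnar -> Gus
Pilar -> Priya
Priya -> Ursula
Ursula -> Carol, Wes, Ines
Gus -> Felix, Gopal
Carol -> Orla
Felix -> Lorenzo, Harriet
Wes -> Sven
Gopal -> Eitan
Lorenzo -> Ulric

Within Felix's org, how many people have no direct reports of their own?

The people in Felix's organization with no one reporting to them are Harriet, Ulric. That is 2.

2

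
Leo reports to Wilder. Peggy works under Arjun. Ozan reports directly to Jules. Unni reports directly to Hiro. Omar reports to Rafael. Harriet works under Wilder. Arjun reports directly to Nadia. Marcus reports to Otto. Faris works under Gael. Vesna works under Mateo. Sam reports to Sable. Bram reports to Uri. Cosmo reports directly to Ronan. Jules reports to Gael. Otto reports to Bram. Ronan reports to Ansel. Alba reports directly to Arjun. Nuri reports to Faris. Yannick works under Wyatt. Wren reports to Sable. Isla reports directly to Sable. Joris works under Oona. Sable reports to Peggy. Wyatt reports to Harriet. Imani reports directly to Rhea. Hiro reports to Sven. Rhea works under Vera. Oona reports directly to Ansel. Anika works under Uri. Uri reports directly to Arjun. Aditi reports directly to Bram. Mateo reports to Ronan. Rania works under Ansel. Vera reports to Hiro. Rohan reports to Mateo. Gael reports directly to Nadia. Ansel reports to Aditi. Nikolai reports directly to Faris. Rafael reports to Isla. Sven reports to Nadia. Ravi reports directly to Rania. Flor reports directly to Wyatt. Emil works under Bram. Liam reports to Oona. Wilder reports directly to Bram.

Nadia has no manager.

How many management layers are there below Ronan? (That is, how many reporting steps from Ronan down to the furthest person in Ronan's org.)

The longest chain under Ronan runs Ronan → Mateo → Rohan, which is 2 levels below Ronan.

2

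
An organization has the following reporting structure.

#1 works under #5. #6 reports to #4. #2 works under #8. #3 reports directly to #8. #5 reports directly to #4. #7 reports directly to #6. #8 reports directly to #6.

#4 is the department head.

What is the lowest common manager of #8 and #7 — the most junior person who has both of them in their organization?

#6

#8's chain of managers is #6, #4. #7's chain of managers is #6, #4. The first manager that appears in both chains is #6.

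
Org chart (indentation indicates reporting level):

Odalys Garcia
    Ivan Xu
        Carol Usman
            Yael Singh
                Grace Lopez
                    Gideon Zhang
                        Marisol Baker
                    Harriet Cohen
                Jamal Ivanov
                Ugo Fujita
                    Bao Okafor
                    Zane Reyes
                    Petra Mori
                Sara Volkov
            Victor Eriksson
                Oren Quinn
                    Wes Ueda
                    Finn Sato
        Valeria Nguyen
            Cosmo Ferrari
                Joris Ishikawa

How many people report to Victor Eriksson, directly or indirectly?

Victor Eriksson directly manages Oren Quinn. Under Oren Quinn: Finn Sato, Wes Ueda (2). That's 3 in total.

3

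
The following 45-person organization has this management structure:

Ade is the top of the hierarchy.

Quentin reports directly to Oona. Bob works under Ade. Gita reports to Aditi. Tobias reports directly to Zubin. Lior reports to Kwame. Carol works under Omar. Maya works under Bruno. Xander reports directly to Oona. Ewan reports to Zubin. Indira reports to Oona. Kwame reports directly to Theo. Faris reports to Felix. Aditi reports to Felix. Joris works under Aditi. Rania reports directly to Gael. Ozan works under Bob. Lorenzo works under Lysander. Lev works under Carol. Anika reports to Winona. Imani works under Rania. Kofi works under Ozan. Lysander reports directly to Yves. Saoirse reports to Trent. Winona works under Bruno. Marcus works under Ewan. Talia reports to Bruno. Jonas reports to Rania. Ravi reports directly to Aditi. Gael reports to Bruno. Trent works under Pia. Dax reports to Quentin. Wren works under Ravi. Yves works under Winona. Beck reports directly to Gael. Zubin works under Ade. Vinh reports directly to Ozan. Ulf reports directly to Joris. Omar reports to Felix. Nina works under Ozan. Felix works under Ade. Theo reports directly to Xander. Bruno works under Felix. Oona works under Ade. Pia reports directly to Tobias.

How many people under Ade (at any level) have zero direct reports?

The people in Ade's organization with no one reporting to them are Dax, Indira, Lior, Marcus, Saoirse, Nina, Kofi, Vinh, Lev, Ulf, Wren, Gita, Talia, Maya, Imani, Jonas, Beck, Anika, Lorenzo, Faris. That is 20.

20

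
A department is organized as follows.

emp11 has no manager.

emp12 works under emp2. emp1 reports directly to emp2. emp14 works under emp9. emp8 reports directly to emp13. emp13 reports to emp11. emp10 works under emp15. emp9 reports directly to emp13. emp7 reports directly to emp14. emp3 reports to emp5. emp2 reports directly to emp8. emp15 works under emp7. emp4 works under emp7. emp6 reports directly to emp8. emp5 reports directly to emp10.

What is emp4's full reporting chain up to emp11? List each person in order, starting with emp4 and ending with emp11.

emp4 -> emp7 -> emp14 -> emp9 -> emp13 -> emp11

emp4 reports to emp7. emp7 reports to emp14. emp14 reports to emp9. emp9 reports to emp13. emp13 reports to emp11. emp11 is at the top.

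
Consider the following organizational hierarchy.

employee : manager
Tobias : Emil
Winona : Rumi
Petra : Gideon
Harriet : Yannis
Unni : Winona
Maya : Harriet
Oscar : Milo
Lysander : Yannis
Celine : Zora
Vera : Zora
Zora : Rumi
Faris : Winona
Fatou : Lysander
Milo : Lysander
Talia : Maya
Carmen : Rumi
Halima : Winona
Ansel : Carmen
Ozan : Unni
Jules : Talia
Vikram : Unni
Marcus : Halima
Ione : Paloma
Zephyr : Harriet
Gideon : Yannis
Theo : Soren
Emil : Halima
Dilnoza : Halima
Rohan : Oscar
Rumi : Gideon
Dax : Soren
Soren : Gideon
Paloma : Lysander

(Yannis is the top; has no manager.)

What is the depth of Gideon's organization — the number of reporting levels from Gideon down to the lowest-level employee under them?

5

The longest chain under Gideon runs Gideon → Rumi → Winona → Halima → Emil → Tobias, which is 5 levels below Gideon.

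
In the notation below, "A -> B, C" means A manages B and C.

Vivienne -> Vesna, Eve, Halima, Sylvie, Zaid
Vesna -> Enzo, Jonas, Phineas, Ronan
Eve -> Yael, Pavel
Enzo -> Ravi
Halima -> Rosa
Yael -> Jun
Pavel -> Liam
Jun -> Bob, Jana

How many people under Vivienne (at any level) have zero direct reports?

The people in Vivienne's organization with no one reporting to them are Zaid, Sylvie, Rosa, Liam, Jana, Bob, Ronan, Phineas, Jonas, Ravi. That is 10.

10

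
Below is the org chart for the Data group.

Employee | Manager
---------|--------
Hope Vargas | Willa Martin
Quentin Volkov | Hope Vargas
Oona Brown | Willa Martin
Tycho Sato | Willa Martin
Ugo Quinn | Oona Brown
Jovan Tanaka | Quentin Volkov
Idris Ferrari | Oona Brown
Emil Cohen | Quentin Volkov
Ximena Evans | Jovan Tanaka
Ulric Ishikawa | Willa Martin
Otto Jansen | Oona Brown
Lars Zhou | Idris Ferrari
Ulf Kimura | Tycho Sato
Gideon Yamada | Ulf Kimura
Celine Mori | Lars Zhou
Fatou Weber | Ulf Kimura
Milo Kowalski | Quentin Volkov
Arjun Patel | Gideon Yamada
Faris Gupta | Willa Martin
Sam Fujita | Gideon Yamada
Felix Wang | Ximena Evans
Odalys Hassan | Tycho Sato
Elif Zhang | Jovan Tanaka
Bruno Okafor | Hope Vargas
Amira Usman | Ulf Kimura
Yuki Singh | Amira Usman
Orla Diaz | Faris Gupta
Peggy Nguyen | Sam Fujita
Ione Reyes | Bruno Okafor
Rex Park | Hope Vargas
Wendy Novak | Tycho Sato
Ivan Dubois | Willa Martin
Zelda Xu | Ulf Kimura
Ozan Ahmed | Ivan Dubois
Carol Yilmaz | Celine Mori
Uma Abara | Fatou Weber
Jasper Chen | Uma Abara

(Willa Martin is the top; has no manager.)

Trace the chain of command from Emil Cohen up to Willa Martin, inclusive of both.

Emil Cohen -> Quentin Volkov -> Hope Vargas -> Willa Martin

Emil Cohen reports to Quentin Volkov. Quentin Volkov reports to Hope Vargas. Hope Vargas reports to Willa Martin. Willa Martin is at the top.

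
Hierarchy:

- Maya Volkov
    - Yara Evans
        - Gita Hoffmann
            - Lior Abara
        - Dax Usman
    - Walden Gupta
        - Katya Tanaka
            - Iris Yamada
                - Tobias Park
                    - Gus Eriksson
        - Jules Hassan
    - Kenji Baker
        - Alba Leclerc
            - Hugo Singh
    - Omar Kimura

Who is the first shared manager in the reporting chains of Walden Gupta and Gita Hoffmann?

Walden Gupta's chain of managers is Maya Volkov. Gita Hoffmann's chain of managers is Yara Evans, Maya Volkov. The first manager that appears in both chains is Maya Volkov.

Maya Volkov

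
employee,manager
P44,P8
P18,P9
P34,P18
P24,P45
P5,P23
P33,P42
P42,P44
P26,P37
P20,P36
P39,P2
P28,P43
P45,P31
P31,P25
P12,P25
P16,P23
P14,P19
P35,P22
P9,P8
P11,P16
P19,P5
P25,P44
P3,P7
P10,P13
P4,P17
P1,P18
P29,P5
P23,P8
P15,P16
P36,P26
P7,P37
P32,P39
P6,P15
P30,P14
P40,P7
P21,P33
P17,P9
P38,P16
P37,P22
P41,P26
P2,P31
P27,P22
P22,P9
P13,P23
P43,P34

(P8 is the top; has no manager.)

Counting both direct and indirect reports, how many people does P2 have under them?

P2 directly manages P39. Under P39: P32 (1). That's 2 in total.

2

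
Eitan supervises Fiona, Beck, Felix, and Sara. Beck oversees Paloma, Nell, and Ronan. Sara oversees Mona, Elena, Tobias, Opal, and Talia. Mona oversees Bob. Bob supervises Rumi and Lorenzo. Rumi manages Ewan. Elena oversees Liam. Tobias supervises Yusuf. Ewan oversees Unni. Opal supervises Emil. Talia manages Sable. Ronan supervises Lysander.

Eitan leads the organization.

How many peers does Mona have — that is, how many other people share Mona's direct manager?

Mona reports to Sara. Sara's other direct reports are Elena, Tobias, Opal, Talia — 4 peers.

4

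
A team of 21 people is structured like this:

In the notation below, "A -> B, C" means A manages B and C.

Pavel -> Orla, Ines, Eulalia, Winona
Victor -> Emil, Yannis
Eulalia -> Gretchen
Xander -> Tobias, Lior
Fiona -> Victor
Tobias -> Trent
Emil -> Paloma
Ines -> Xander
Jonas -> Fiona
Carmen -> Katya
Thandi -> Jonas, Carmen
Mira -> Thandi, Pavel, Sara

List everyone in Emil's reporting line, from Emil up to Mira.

Emil reports to Victor. Victor reports to Fiona. Fiona reports to Jonas. Jonas reports to Thandi. Thandi reports to Mira. Mira is at the top.

Emil -> Victor -> Fiona -> Jonas -> Thandi -> Mira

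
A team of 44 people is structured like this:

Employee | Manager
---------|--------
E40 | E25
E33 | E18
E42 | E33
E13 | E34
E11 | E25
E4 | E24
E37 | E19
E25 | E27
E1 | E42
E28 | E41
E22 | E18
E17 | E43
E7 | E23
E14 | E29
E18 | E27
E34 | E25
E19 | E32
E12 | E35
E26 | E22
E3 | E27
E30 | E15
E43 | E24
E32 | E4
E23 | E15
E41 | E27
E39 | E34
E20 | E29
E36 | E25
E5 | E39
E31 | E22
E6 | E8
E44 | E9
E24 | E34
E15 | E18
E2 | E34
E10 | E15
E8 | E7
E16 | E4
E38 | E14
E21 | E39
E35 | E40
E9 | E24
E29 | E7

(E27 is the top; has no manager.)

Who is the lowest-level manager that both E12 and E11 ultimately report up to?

E12's chain of managers is E35, E40, E25, E27. E11's chain of managers is E25, E27. The first manager that appears in both chains is E25.

E25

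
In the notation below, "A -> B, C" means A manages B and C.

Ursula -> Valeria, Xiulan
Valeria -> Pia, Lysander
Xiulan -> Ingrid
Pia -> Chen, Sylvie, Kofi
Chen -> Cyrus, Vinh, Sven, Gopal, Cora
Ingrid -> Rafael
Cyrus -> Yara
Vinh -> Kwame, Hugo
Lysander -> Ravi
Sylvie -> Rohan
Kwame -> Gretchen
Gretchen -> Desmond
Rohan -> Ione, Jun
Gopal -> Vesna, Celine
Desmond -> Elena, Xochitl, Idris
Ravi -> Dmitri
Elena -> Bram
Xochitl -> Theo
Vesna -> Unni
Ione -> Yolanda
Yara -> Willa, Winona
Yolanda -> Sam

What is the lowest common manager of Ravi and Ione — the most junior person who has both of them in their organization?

Valeria

Ravi's chain of managers is Lysander, Valeria, Ursula. Ione's chain of managers is Rohan, Sylvie, Pia, Valeria, Ursula. The first manager that appears in both chains is Valeria.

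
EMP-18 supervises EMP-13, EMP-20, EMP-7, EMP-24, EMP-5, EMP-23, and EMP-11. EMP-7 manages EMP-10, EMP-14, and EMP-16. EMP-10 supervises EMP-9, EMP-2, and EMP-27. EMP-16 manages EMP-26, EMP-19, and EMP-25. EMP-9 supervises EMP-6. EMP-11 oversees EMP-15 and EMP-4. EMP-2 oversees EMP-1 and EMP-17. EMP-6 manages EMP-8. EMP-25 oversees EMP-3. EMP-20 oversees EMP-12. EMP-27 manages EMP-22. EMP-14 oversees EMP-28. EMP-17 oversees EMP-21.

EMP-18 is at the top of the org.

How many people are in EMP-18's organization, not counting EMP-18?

27

EMP-18 directly manages EMP-7, EMP-23, EMP-11, EMP-24, EMP-20, EMP-5, EMP-13. Under EMP-7: EMP-14, EMP-28, EMP-16, EMP-19, EMP-26, EMP-25, EMP-3, EMP-10, EMP-27, EMP-22, EMP-2, EMP-17, EMP-21, EMP-1, EMP-9, EMP-6, EMP-8 (17). EMP-23 has no reports. Under EMP-11: EMP-4, EMP-15 (2). EMP-24 has no reports. Under EMP-20: EMP-12 (1). EMP-5 has no reports. EMP-13 has no reports. So EMP-18's organization is 7 direct reports plus everyone under them: 18 + 1 + 3 + 1 + 2 + 1 + 1 = 27.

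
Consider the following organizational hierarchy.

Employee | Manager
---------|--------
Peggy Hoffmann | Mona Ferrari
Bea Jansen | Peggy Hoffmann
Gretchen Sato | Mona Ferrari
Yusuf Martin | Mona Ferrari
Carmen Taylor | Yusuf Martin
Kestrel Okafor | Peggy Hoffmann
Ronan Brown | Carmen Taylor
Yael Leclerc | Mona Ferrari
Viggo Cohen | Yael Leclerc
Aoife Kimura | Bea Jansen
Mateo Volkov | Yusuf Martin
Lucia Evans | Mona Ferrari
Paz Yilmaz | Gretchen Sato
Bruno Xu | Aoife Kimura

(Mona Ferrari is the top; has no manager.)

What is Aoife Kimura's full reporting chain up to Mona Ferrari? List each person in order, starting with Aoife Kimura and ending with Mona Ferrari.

Aoife Kimura reports to Bea Jansen. Bea Jansen reports to Peggy Hoffmann. Peggy Hoffmann reports to Mona Ferrari. Mona Ferrari is at the top.

Aoife Kimura -> Bea Jansen -> Peggy Hoffmann -> Mona Ferrari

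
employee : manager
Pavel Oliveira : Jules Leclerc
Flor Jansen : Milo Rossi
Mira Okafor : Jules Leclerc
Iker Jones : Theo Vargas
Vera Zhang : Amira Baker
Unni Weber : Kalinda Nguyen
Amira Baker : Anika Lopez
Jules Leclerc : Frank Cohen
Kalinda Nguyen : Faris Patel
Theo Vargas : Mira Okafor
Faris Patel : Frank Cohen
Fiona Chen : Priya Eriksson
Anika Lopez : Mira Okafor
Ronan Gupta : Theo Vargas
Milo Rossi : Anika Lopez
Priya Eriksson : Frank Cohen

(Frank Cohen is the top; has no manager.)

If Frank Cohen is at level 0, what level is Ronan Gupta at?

Chain from Ronan Gupta up to Frank Cohen: Ronan Gupta → Theo Vargas → Mira Okafor → Jules Leclerc → Frank Cohen. That is 4 steps up, so Ronan Gupta is 4 levels below Frank Cohen.

4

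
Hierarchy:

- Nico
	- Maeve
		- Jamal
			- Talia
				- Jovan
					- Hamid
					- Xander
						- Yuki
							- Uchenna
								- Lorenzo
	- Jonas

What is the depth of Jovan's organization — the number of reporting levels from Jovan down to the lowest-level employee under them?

4

The longest chain under Jovan runs Jovan → Xander → Yuki → Uchenna → Lorenzo, which is 4 levels below Jovan.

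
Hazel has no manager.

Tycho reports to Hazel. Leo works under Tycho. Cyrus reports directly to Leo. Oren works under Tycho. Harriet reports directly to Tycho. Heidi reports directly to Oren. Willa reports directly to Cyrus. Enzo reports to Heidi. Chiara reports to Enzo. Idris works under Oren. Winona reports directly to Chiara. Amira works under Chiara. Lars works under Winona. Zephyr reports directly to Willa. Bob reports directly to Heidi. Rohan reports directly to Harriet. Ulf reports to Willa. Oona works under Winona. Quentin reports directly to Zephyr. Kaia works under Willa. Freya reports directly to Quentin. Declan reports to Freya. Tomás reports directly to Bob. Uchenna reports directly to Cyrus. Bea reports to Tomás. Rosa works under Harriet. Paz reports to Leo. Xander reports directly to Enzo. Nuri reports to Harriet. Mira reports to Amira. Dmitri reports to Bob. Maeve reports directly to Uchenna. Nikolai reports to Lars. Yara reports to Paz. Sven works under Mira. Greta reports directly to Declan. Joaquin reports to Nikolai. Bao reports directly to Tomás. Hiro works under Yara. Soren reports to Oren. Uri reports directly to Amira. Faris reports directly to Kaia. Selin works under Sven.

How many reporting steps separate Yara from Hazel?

4

Chain from Yara up to Hazel: Yara → Paz → Leo → Tycho → Hazel. That is 4 steps up, so Yara is 4 levels below Hazel.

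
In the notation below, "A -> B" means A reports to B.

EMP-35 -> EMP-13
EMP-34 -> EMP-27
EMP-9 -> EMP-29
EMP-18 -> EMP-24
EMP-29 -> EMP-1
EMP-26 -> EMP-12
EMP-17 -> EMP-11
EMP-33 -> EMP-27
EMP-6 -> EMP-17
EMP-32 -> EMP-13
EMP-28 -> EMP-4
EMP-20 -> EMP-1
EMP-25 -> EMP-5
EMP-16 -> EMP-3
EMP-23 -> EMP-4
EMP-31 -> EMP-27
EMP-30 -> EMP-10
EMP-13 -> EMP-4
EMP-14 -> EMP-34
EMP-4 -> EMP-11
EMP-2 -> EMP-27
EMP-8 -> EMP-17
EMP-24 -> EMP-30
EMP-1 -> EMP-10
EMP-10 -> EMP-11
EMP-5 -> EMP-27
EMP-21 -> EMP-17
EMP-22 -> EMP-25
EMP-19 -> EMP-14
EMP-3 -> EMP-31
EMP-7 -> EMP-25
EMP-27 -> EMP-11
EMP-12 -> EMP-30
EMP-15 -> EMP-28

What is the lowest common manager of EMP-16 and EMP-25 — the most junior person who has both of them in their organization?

EMP-27

EMP-16's chain of managers is EMP-3, EMP-31, EMP-27, EMP-11. EMP-25's chain of managers is EMP-5, EMP-27, EMP-11. The first manager that appears in both chains is EMP-27.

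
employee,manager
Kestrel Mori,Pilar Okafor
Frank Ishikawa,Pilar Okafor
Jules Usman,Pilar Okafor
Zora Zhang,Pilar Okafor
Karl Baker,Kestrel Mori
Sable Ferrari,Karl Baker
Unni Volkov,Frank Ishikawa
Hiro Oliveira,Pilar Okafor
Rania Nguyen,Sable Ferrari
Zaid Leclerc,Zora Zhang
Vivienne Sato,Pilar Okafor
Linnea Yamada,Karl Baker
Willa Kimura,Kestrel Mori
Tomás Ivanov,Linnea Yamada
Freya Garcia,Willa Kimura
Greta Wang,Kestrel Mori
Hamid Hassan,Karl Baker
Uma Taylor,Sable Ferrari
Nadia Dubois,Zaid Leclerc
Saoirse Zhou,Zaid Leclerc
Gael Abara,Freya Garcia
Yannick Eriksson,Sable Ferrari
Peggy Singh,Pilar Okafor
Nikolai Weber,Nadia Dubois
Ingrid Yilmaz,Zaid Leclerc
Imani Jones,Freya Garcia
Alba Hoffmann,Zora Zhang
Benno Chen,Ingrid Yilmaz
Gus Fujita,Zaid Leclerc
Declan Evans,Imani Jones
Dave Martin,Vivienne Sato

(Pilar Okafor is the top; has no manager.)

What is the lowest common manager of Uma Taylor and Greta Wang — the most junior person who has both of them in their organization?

Kestrel Mori

Uma Taylor's chain of managers is Sable Ferrari, Karl Baker, Kestrel Mori, Pilar Okafor. Greta Wang's chain of managers is Kestrel Mori, Pilar Okafor. The first manager that appears in both chains is Kestrel Mori.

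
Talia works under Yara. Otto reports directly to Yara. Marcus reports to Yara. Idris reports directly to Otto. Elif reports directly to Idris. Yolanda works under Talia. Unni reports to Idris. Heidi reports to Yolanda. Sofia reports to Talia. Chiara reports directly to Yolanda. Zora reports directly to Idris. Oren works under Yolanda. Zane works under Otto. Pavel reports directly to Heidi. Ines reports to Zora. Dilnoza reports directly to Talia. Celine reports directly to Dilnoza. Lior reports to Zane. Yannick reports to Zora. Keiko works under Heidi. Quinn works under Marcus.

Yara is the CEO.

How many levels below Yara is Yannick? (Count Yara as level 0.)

4

Chain from Yannick up to Yara: Yannick → Zora → Idris → Otto → Yara. That is 4 steps up, so Yannick is 4 levels below Yara.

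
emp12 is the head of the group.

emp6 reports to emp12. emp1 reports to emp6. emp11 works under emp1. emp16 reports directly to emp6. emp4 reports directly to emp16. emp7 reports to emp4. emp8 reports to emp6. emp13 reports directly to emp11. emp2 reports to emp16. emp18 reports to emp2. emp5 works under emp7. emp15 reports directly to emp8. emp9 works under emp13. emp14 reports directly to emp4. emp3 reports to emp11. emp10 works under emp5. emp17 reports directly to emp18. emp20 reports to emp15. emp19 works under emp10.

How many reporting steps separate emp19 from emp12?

7

Chain from emp19 up to emp12: emp19 → emp10 → emp5 → emp7 → emp4 → emp16 → emp6 → emp12. That is 7 steps up, so emp19 is 7 levels below emp12.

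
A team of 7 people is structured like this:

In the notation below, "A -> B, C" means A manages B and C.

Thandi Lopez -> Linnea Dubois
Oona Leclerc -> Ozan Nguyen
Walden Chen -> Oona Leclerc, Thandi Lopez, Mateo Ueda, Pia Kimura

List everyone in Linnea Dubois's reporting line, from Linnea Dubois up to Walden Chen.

Linnea Dubois -> Thandi Lopez -> Walden Chen

Linnea Dubois reports to Thandi Lopez. Thandi Lopez reports to Walden Chen. Walden Chen is at the top.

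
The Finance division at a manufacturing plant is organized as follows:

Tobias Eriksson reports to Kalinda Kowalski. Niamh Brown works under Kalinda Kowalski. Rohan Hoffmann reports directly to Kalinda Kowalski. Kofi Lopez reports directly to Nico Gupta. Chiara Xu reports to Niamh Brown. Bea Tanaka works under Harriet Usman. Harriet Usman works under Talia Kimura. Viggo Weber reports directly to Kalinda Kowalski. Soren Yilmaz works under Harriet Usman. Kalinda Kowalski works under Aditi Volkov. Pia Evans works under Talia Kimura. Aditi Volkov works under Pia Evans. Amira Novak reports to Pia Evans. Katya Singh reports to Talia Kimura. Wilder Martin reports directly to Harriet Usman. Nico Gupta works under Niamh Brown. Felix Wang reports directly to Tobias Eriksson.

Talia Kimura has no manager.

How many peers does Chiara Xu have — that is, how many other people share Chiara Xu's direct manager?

1

Chiara Xu reports to Niamh Brown. Niamh Brown's other direct reports are Nico Gupta — 1 peer.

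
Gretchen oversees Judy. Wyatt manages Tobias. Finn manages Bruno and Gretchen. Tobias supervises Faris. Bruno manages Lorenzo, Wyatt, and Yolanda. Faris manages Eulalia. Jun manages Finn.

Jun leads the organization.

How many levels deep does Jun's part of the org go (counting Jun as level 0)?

The longest chain under Jun runs Jun → Finn → Bruno → Wyatt → Tobias → Faris → Eulalia, which is 6 levels below Jun.

6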